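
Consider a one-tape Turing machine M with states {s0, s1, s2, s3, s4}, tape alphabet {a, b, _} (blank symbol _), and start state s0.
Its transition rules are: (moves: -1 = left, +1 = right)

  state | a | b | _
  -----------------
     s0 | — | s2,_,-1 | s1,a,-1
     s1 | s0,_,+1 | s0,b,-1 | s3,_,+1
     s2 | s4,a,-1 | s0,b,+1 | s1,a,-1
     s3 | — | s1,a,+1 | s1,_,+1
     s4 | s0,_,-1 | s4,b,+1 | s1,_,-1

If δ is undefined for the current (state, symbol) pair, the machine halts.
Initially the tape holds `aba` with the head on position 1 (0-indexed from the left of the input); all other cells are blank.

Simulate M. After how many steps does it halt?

8

state=s0 head=1 tape=__a[b]a   (s0,b)→(s2,_,-1)
state=s2 head=0 tape=__[a]_a   (s2,a)→(s4,a,-1)
state=s4 head=-1 tape=_[_]a_a   (s4,_)→(s1,_,-1)
state=s1 head=-2 tape=[_]_a_a   (s1,_)→(s3,_,+1)
state=s3 head=-1 tape=_[_]a_a   (s3,_)→(s1,_,+1)
state=s1 head=0 tape=__[a]_a   (s1,a)→(s0,_,+1)
state=s0 head=1 tape=___[_]a   (s0,_)→(s1,a,-1)
state=s1 head=0 tape=__[_]aa   (s1,_)→(s3,_,+1)
state=s3 head=1 tape=___[a]a
M halts after 8 transitions.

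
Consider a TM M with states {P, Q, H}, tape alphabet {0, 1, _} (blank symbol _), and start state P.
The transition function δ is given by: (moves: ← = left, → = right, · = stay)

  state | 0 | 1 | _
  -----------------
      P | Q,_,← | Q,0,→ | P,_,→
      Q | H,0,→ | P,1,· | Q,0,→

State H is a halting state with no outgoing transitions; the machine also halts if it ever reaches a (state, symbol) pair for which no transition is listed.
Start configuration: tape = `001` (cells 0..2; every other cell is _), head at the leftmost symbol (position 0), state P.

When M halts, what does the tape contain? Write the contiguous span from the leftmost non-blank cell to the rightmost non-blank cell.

0001

state=P head=0 tape=_[0]01   (P,0)→(Q,_,←)
state=Q head=-1 tape=[_]_01   (Q,_)→(Q,0,→)
state=Q head=0 tape=0[_]01   (Q,_)→(Q,0,→)
state=Q head=1 tape=00[0]1   (Q,0)→(H,0,→)
state=H head=2 tape=000[1]
The non-blank tape span at halt is 0001.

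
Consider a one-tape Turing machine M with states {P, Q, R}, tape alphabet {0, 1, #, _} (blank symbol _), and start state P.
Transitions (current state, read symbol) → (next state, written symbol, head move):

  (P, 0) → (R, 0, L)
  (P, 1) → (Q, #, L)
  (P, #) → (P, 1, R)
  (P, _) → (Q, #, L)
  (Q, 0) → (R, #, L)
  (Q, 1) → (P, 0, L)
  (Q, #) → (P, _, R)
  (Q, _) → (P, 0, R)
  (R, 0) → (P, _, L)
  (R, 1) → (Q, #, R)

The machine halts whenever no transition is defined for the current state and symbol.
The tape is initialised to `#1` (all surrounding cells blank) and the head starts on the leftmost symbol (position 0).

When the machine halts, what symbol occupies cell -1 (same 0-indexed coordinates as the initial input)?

state=P head=0 tape=__[#]1   (P,#)→(P,1,R)
state=P head=1 tape=__1[1]   (P,1)→(Q,#,L)
state=Q head=0 tape=__[1]#   (Q,1)→(P,0,L)
state=P head=-1 tape=_[_]0#   (P,_)→(Q,#,L)
state=Q head=-2 tape=[_]#0#   (Q,_)→(P,0,R)
state=P head=-1 tape=0[#]0#   (P,#)→(P,1,R)
state=P head=0 tape=01[0]#   (P,0)→(R,0,L)
state=R head=-1 tape=0[1]0#   (R,1)→(Q,#,R)
state=Q head=0 tape=0#[0]#   (Q,0)→(R,#,L)
state=R head=-1 tape=0[#]##
Cell -1 holds # when M halts.

#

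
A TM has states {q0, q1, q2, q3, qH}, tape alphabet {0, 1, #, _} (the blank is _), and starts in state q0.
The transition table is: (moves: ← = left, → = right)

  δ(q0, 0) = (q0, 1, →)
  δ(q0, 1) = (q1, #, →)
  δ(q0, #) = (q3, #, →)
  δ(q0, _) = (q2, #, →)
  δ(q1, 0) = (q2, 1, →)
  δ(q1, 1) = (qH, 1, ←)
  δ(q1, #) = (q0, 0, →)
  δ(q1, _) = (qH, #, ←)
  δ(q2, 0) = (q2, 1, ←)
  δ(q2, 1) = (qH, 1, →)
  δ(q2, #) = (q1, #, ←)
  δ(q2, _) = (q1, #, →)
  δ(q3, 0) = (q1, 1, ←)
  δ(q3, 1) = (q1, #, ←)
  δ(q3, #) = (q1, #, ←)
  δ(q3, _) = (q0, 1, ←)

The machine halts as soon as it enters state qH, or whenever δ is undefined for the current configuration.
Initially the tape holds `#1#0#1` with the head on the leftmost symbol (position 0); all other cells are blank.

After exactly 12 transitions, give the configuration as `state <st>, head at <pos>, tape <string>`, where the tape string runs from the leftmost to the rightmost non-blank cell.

state q1, head at 6, tape 000#0#

q0 | [#]1#0#1_   read # → write #, move →, go to q3
q3 | #[1]#0#1_   read 1 → write #, move ←, go to q1
q1 | [#]##0#1_   read # → write 0, move →, go to q0
q0 | 0[#]#0#1_   read # → write #, move →, go to q3
q3 | 0#[#]0#1_   read # → write #, move ←, go to q1
q1 | 0[#]#0#1_   read # → write 0, move →, go to q0
q0 | 00[#]0#1_   read # → write #, move →, go to q3
q3 | 00#[0]#1_   read 0 → write 1, move ←, go to q1
q1 | 00[#]1#1_   read # → write 0, move →, go to q0
q0 | 000[1]#1_   read 1 → write #, move →, go to q1
q1 | 000#[#]1_   read # → write 0, move →, go to q0
q0 | 000#0[1]_   read 1 → write #, move →, go to q1
q1 | 000#0#[_]
After 12 steps: state q1, head at 6, tape 000#0#.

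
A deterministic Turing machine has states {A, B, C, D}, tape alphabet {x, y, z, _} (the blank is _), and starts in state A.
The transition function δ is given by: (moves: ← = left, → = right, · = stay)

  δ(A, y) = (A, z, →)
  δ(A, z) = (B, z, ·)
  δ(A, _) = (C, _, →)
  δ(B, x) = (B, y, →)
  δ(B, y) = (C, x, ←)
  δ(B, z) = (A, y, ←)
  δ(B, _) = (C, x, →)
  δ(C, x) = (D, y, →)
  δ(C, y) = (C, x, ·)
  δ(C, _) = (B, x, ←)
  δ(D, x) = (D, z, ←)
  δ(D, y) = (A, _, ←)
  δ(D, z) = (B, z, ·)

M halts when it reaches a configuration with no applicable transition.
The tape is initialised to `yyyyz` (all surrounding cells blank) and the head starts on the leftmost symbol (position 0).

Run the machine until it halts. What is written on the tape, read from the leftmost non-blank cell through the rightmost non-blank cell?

z_z_y

state=A head=0 tape=_[y]yyyz_   (A,y)→(A,z,→)
state=A head=1 tape=_z[y]yyz_   (A,y)→(A,z,→)
state=A head=2 tape=_zz[y]yz_   (A,y)→(A,z,→)
state=A head=3 tape=_zzz[y]z_   (A,y)→(A,z,→)
state=A head=4 tape=_zzzz[z]_   (A,z)→(B,z,·)
state=B head=4 tape=_zzzz[z]_   (B,z)→(A,y,←)
state=A head=3 tape=_zzz[z]y_   (A,z)→(B,z,·)
state=B head=3 tape=_zzz[z]y_   (B,z)→(A,y,←)
state=A head=2 tape=_zz[z]yy_   (A,z)→(B,z,·)
state=B head=2 tape=_zz[z]yy_   (B,z)→(A,y,←)
state=A head=1 tape=_z[z]yyy_   (A,z)→(B,z,·)
state=B head=1 tape=_z[z]yyy_   (B,z)→(A,y,←)
state=A head=0 tape=_[z]yyyy_   (A,z)→(B,z,·)
state=B head=0 tape=_[z]yyyy_   (B,z)→(A,y,←)
state=A head=-1 tape=[_]yyyyy_   (A,_)→(C,_,→)
state=C head=0 tape=_[y]yyyy_   (C,y)→(C,x,·)
state=C head=0 tape=_[x]yyyy_   (C,x)→(D,y,→)
state=D head=1 tape=_y[y]yyy_   (D,y)→(A,_,←)
state=A head=0 tape=_[y]_yyy_   (A,y)→(A,z,→)
state=A head=1 tape=_z[_]yyy_   (A,_)→(C,_,→)
state=C head=2 tape=_z_[y]yy_   (C,y)→(C,x,·)
state=C head=2 tape=_z_[x]yy_   (C,x)→(D,y,→)
state=D head=3 tape=_z_y[y]y_   (D,y)→(A,_,←)
state=A head=2 tape=_z_[y]_y_   (A,y)→(A,z,→)
state=A head=3 tape=_z_z[_]y_   (A,_)→(C,_,→)
state=C head=4 tape=_z_z_[y]_   (C,y)→(C,x,·)
state=C head=4 tape=_z_z_[x]_   (C,x)→(D,y,→)
state=D head=5 tape=_z_z_y[_]
The non-blank tape span at halt is z_z_y.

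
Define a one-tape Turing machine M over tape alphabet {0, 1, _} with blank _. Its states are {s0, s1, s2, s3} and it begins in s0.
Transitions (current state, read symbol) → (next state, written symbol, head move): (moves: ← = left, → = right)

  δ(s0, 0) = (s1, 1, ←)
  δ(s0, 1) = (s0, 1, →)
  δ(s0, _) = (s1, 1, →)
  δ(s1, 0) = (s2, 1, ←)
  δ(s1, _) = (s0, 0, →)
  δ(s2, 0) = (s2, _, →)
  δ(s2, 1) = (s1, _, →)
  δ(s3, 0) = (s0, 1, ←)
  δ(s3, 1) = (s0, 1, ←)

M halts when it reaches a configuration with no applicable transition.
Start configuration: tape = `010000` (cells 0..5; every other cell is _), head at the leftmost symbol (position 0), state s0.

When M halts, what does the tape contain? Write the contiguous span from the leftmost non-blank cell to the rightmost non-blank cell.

0111000

s0 | _[0]10000   read 0 → write 1, move ←, go to s1
s1 | [_]110000   read _ → write 0, move →, go to s0
s0 | 0[1]10000   read 1 → write 1, move →, go to s0
s0 | 01[1]0000   read 1 → write 1, move →, go to s0
s0 | 011[0]000   read 0 → write 1, move ←, go to s1
s1 | 01[1]1000
The non-blank tape span at halt is 0111000.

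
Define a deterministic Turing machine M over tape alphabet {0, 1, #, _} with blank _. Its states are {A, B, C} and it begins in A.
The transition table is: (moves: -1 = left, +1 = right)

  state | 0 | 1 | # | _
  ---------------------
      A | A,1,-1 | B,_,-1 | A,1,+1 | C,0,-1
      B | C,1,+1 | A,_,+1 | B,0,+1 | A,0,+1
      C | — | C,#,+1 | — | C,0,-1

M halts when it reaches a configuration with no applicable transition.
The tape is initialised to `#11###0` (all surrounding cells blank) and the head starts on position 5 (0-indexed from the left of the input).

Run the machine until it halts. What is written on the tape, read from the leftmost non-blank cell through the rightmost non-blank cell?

#11#0#0

A | #11##[#]0   read # → write 1, move +1, go to A
A | #11##1[0]   read 0 → write 1, move -1, go to A
A | #11##[1]1   read 1 → write _, move -1, go to B
B | #11#[#]_1   read # → write 0, move +1, go to B
B | #11#0[_]1   read _ → write 0, move +1, go to A
A | #11#00[1]   read 1 → write _, move -1, go to B
B | #11#0[0]_   read 0 → write 1, move +1, go to C
C | #11#01[_]   read _ → write 0, move -1, go to C
C | #11#0[1]0   read 1 → write #, move +1, go to C
C | #11#0#[0]
The non-blank tape span at halt is #11#0#0.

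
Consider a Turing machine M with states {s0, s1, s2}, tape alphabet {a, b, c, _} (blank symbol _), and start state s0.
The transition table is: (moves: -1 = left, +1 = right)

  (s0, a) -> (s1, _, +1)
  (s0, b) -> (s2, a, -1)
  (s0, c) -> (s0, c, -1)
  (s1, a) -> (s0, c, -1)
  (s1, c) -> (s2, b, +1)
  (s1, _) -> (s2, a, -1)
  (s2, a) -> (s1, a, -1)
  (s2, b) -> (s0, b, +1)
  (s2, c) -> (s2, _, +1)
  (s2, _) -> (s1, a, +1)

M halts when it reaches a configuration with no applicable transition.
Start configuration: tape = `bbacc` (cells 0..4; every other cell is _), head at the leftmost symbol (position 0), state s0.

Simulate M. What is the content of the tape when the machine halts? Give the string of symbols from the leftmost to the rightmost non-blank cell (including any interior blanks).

state=s0 head=0 tape=_[b]bacc__   (s0,b)→(s2,a,-1)
state=s2 head=-1 tape=[_]abacc__   (s2,_)→(s1,a,+1)
state=s1 head=0 tape=a[a]bacc__   (s1,a)→(s0,c,-1)
state=s0 head=-1 tape=[a]cbacc__   (s0,a)→(s1,_,+1)
state=s1 head=0 tape=_[c]bacc__   (s1,c)→(s2,b,+1)
state=s2 head=1 tape=_b[b]acc__   (s2,b)→(s0,b,+1)
state=s0 head=2 tape=_bb[a]cc__   (s0,a)→(s1,_,+1)
state=s1 head=3 tape=_bb_[c]c__   (s1,c)→(s2,b,+1)
state=s2 head=4 tape=_bb_b[c]__   (s2,c)→(s2,_,+1)
state=s2 head=5 tape=_bb_b_[_]_   (s2,_)→(s1,a,+1)
state=s1 head=6 tape=_bb_b_a[_]   (s1,_)→(s2,a,-1)
state=s2 head=5 tape=_bb_b_[a]a   (s2,a)→(s1,a,-1)
state=s1 head=4 tape=_bb_b[_]aa   (s1,_)→(s2,a,-1)
state=s2 head=3 tape=_bb_[b]aaa   (s2,b)→(s0,b,+1)
state=s0 head=4 tape=_bb_b[a]aa   (s0,a)→(s1,_,+1)
state=s1 head=5 tape=_bb_b_[a]a   (s1,a)→(s0,c,-1)
state=s0 head=4 tape=_bb_b[_]ca
The non-blank tape span at halt is bb_b_ca.

bb_b_ca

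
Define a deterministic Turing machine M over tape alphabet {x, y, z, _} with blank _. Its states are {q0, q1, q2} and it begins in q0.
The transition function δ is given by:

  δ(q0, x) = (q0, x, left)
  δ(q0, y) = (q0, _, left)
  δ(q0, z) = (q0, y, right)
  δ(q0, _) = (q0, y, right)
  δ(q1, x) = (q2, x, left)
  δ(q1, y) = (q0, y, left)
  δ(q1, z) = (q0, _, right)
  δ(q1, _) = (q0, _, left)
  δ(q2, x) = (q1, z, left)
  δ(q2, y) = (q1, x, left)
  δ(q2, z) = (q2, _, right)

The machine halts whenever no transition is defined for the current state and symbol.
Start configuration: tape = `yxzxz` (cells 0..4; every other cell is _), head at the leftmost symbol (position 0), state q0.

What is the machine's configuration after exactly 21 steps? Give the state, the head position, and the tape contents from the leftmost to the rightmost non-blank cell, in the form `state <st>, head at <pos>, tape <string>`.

state=q0 head=0 tape=___[y]xzxz   (q0,y)→(q0,_,left)
state=q0 head=-1 tape=__[_]_xzxz   (q0,_)→(q0,y,right)
state=q0 head=0 tape=__y[_]xzxz   (q0,_)→(q0,y,right)
state=q0 head=1 tape=__yy[x]zxz   (q0,x)→(q0,x,left)
state=q0 head=0 tape=__y[y]xzxz   (q0,y)→(q0,_,left)
state=q0 head=-1 tape=__[y]_xzxz   (q0,y)→(q0,_,left)
state=q0 head=-2 tape=_[_]__xzxz   (q0,_)→(q0,y,right)
state=q0 head=-1 tape=_y[_]_xzxz   (q0,_)→(q0,y,right)
state=q0 head=0 tape=_yy[_]xzxz   (q0,_)→(q0,y,right)
state=q0 head=1 tape=_yyy[x]zxz   (q0,x)→(q0,x,left)
state=q0 head=0 tape=_yy[y]xzxz   (q0,y)→(q0,_,left)
state=q0 head=-1 tape=_y[y]_xzxz   (q0,y)→(q0,_,left)
state=q0 head=-2 tape=_[y]__xzxz   (q0,y)→(q0,_,left)
state=q0 head=-3 tape=[_]___xzxz   (q0,_)→(q0,y,right)
state=q0 head=-2 tape=y[_]__xzxz   (q0,_)→(q0,y,right)
state=q0 head=-1 tape=yy[_]_xzxz   (q0,_)→(q0,y,right)
state=q0 head=0 tape=yyy[_]xzxz   (q0,_)→(q0,y,right)
state=q0 head=1 tape=yyyy[x]zxz   (q0,x)→(q0,x,left)
state=q0 head=0 tape=yyy[y]xzxz   (q0,y)→(q0,_,left)
state=q0 head=-1 tape=yy[y]_xzxz   (q0,y)→(q0,_,left)
state=q0 head=-2 tape=y[y]__xzxz   (q0,y)→(q0,_,left)
state=q0 head=-3 tape=[y]___xzxz
After 21 steps: state q0, head at -3, tape y___xzxz.

state q0, head at -3, tape y___xzxz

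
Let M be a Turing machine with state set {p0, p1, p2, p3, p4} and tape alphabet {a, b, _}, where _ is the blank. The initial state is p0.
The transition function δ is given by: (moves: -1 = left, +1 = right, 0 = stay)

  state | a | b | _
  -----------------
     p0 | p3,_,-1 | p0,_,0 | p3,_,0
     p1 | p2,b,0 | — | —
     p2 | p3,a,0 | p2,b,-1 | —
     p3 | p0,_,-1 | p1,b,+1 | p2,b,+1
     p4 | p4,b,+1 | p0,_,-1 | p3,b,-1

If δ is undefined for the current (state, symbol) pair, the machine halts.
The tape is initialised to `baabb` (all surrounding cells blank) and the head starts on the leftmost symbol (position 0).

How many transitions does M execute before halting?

state=p0 head=0 tape=[b]aabb   (p0,b)→(p0,_,0)
state=p0 head=0 tape=[_]aabb   (p0,_)→(p3,_,0)
state=p3 head=0 tape=[_]aabb   (p3,_)→(p2,b,+1)
state=p2 head=1 tape=b[a]abb   (p2,a)→(p3,a,0)
state=p3 head=1 tape=b[a]abb   (p3,a)→(p0,_,-1)
state=p0 head=0 tape=[b]_abb   (p0,b)→(p0,_,0)
state=p0 head=0 tape=[_]_abb   (p0,_)→(p3,_,0)
state=p3 head=0 tape=[_]_abb   (p3,_)→(p2,b,+1)
state=p2 head=1 tape=b[_]abb
M halts after 8 transitions.

8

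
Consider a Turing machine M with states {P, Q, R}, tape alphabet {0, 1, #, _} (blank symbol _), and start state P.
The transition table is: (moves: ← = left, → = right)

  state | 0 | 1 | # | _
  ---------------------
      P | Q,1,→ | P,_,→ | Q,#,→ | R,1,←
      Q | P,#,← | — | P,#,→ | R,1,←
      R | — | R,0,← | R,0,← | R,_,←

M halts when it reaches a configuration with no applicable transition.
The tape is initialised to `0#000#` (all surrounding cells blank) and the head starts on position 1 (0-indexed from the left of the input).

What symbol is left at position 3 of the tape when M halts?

state=P head=1 tape=0[#]000#_   (P,#)→(Q,#,→)
state=Q head=2 tape=0#[0]00#_   (Q,0)→(P,#,←)
state=P head=1 tape=0[#]#00#_   (P,#)→(Q,#,→)
state=Q head=2 tape=0#[#]00#_   (Q,#)→(P,#,→)
state=P head=3 tape=0##[0]0#_   (P,0)→(Q,1,→)
state=Q head=4 tape=0##1[0]#_   (Q,0)→(P,#,←)
state=P head=3 tape=0##[1]##_   (P,1)→(P,_,→)
state=P head=4 tape=0##_[#]#_   (P,#)→(Q,#,→)
state=Q head=5 tape=0##_#[#]_   (Q,#)→(P,#,→)
state=P head=6 tape=0##_##[_]   (P,_)→(R,1,←)
state=R head=5 tape=0##_#[#]1   (R,#)→(R,0,←)
state=R head=4 tape=0##_[#]01   (R,#)→(R,0,←)
state=R head=3 tape=0##[_]001   (R,_)→(R,_,←)
state=R head=2 tape=0#[#]_001   (R,#)→(R,0,←)
state=R head=1 tape=0[#]0_001   (R,#)→(R,0,←)
state=R head=0 tape=[0]00_001
Cell 3 holds _ when M halts.

_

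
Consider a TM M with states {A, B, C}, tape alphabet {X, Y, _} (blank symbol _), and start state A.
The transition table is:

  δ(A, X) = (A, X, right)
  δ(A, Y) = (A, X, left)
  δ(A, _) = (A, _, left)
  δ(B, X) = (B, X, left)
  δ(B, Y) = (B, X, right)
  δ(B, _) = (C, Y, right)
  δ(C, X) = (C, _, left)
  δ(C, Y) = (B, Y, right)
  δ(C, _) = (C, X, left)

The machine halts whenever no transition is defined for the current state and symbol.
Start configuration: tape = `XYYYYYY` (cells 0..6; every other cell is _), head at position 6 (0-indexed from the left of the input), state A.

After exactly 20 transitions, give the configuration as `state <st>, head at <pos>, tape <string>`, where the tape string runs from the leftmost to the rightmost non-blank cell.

state=A head=6 tape=XYYYYY[Y]_   (A,Y)→(A,X,left)
state=A head=5 tape=XYYYY[Y]X_   (A,Y)→(A,X,left)
state=A head=4 tape=XYYY[Y]XX_   (A,Y)→(A,X,left)
state=A head=3 tape=XYY[Y]XXX_   (A,Y)→(A,X,left)
state=A head=2 tape=XY[Y]XXXX_   (A,Y)→(A,X,left)
state=A head=1 tape=X[Y]XXXXX_   (A,Y)→(A,X,left)
state=A head=0 tape=[X]XXXXXX_   (A,X)→(A,X,right)
state=A head=1 tape=X[X]XXXXX_   (A,X)→(A,X,right)
state=A head=2 tape=XX[X]XXXX_   (A,X)→(A,X,right)
state=A head=3 tape=XXX[X]XXX_   (A,X)→(A,X,right)
state=A head=4 tape=XXXX[X]XX_   (A,X)→(A,X,right)
state=A head=5 tape=XXXXX[X]X_   (A,X)→(A,X,right)
state=A head=6 tape=XXXXXX[X]_   (A,X)→(A,X,right)
state=A head=7 tape=XXXXXXX[_]   (A,_)→(A,_,left)
state=A head=6 tape=XXXXXX[X]_   (A,X)→(A,X,right)
state=A head=7 tape=XXXXXXX[_]   (A,_)→(A,_,left)
state=A head=6 tape=XXXXXX[X]_   (A,X)→(A,X,right)
state=A head=7 tape=XXXXXXX[_]   (A,_)→(A,_,left)
state=A head=6 tape=XXXXXX[X]_   (A,X)→(A,X,right)
state=A head=7 tape=XXXXXXX[_]   (A,_)→(A,_,left)
state=A head=6 tape=XXXXXX[X]_
After 20 steps: state A, head at 6, tape XXXXXXX.

state A, head at 6, tape XXXXXXX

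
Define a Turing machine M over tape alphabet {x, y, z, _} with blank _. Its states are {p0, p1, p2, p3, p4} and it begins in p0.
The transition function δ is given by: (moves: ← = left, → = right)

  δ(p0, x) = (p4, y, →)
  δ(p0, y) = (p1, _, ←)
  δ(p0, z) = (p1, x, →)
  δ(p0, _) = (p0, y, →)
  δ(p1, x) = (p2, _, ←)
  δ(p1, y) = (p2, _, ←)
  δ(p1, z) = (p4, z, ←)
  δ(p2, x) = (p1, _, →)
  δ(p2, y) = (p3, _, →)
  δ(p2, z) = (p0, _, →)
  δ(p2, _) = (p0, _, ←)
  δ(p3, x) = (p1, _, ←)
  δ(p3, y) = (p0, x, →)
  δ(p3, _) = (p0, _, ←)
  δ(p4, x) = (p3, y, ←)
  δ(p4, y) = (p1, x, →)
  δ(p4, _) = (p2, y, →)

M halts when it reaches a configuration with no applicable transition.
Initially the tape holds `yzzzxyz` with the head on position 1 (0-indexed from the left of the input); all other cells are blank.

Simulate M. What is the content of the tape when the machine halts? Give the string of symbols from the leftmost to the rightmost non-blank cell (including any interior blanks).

state=p0 head=1 tape=__y[z]zzxyz   (p0,z)→(p1,x,→)
state=p1 head=2 tape=__yx[z]zxyz   (p1,z)→(p4,z,←)
state=p4 head=1 tape=__y[x]zzxyz   (p4,x)→(p3,y,←)
state=p3 head=0 tape=__[y]yzzxyz   (p3,y)→(p0,x,→)
state=p0 head=1 tape=__x[y]zzxyz   (p0,y)→(p1,_,←)
state=p1 head=0 tape=__[x]_zzxyz   (p1,x)→(p2,_,←)
state=p2 head=-1 tape=_[_]__zzxyz   (p2,_)→(p0,_,←)
state=p0 head=-2 tape=[_]___zzxyz   (p0,_)→(p0,y,→)
state=p0 head=-1 tape=y[_]__zzxyz   (p0,_)→(p0,y,→)
state=p0 head=0 tape=yy[_]_zzxyz   (p0,_)→(p0,y,→)
state=p0 head=1 tape=yyy[_]zzxyz   (p0,_)→(p0,y,→)
state=p0 head=2 tape=yyyy[z]zxyz   (p0,z)→(p1,x,→)
state=p1 head=3 tape=yyyyx[z]xyz   (p1,z)→(p4,z,←)
state=p4 head=2 tape=yyyy[x]zxyz   (p4,x)→(p3,y,←)
state=p3 head=1 tape=yyy[y]yzxyz   (p3,y)→(p0,x,→)
state=p0 head=2 tape=yyyx[y]zxyz   (p0,y)→(p1,_,←)
state=p1 head=1 tape=yyy[x]_zxyz   (p1,x)→(p2,_,←)
state=p2 head=0 tape=yy[y]__zxyz   (p2,y)→(p3,_,→)
state=p3 head=1 tape=yy_[_]_zxyz   (p3,_)→(p0,_,←)
state=p0 head=0 tape=yy[_]__zxyz   (p0,_)→(p0,y,→)
state=p0 head=1 tape=yyy[_]_zxyz   (p0,_)→(p0,y,→)
state=p0 head=2 tape=yyyy[_]zxyz   (p0,_)→(p0,y,→)
state=p0 head=3 tape=yyyyy[z]xyz   (p0,z)→(p1,x,→)
state=p1 head=4 tape=yyyyyx[x]yz   (p1,x)→(p2,_,←)
state=p2 head=3 tape=yyyyy[x]_yz   (p2,x)→(p1,_,→)
state=p1 head=4 tape=yyyyy_[_]yz
The non-blank tape span at halt is yyyyy__yz.

yyyyy__yz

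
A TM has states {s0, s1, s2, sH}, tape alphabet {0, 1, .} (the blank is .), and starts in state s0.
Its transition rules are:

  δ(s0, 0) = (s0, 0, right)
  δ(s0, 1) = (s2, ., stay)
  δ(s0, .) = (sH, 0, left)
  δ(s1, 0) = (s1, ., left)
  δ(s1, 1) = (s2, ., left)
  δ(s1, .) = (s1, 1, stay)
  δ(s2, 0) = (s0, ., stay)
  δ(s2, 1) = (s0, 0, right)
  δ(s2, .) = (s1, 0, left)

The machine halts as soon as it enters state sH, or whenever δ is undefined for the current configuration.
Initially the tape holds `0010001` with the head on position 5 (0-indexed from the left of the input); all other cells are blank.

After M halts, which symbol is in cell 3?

state=s0 head=5 tape=00100[0]1   (s0,0)→(s0,0,right)
state=s0 head=6 tape=001000[1]   (s0,1)→(s2,.,stay)
state=s2 head=6 tape=001000[.]   (s2,.)→(s1,0,left)
state=s1 head=5 tape=00100[0]0   (s1,0)→(s1,.,left)
state=s1 head=4 tape=0010[0].0   (s1,0)→(s1,.,left)
state=s1 head=3 tape=001[0]..0   (s1,0)→(s1,.,left)
state=s1 head=2 tape=00[1]...0   (s1,1)→(s2,.,left)
state=s2 head=1 tape=0[0]....0   (s2,0)→(s0,.,stay)
state=s0 head=1 tape=0[.]....0   (s0,.)→(sH,0,left)
state=sH head=0 tape=[0]0....0
Cell 3 holds . when M halts.

.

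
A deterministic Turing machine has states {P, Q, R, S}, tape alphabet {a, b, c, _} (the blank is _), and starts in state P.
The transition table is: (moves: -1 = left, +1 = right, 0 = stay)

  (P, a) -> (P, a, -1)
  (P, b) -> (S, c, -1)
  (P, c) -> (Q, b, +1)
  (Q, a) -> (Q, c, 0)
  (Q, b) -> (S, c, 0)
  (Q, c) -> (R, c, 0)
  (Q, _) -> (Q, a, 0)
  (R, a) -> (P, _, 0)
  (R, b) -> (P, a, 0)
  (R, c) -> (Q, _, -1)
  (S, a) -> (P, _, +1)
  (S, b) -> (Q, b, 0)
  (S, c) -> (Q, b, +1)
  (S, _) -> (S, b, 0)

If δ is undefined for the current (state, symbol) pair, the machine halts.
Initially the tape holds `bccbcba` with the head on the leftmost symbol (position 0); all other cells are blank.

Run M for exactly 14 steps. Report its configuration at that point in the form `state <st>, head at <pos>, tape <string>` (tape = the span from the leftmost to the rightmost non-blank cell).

state S, head at -1, tape c_ccbcba

state=P head=0 tape=_[b]ccbcba   (P,b)→(S,c,-1)
state=S head=-1 tape=[_]cccbcba   (S,_)→(S,b,0)
state=S head=-1 tape=[b]cccbcba   (S,b)→(Q,b,0)
state=Q head=-1 tape=[b]cccbcba   (Q,b)→(S,c,0)
state=S head=-1 tape=[c]cccbcba   (S,c)→(Q,b,+1)
state=Q head=0 tape=b[c]ccbcba   (Q,c)→(R,c,0)
state=R head=0 tape=b[c]ccbcba   (R,c)→(Q,_,-1)
state=Q head=-1 tape=[b]_ccbcba   (Q,b)→(S,c,0)
state=S head=-1 tape=[c]_ccbcba   (S,c)→(Q,b,+1)
state=Q head=0 tape=b[_]ccbcba   (Q,_)→(Q,a,0)
state=Q head=0 tape=b[a]ccbcba   (Q,a)→(Q,c,0)
state=Q head=0 tape=b[c]ccbcba   (Q,c)→(R,c,0)
state=R head=0 tape=b[c]ccbcba   (R,c)→(Q,_,-1)
state=Q head=-1 tape=[b]_ccbcba   (Q,b)→(S,c,0)
state=S head=-1 tape=[c]_ccbcba
After 14 steps: state S, head at -1, tape c_ccbcba.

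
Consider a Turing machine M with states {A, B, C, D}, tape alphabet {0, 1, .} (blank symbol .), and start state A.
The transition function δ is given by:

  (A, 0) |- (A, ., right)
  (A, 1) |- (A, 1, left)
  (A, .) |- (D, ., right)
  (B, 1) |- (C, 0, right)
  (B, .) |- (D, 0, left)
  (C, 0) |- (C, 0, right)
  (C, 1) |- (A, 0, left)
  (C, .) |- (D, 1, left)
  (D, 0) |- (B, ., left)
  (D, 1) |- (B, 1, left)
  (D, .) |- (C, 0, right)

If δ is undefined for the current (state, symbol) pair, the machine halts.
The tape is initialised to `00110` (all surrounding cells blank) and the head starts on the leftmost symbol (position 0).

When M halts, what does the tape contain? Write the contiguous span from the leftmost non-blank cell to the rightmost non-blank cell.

00..0.11

A | [0]0110...   read 0 → write ., move right, go to A
A | .[0]110...   read 0 → write ., move right, go to A
A | ..[1]10...   read 1 → write 1, move left, go to A
A | .[.]110...   read . → write ., move right, go to D
D | ..[1]10...   read 1 → write 1, move left, go to B
B | .[.]110...   read . → write 0, move left, go to D
D | [.]0110...   read . → write 0, move right, go to C
C | 0[0]110...   read 0 → write 0, move right, go to C
C | 00[1]10...   read 1 → write 0, move left, go to A
A | 0[0]010...   read 0 → write ., move right, go to A
A | 0.[0]10...   read 0 → write ., move right, go to A
A | 0..[1]0...   read 1 → write 1, move left, go to A
A | 0.[.]10...   read . → write ., move right, go to D
D | 0..[1]0...   read 1 → write 1, move left, go to B
B | 0.[.]10...   read . → write 0, move left, go to D
D | 0[.]010...   read . → write 0, move right, go to C
C | 00[0]10...   read 0 → write 0, move right, go to C
C | 000[1]0...   read 1 → write 0, move left, go to A
A | 00[0]00...   read 0 → write ., move right, go to A
A | 00.[0]0...   read 0 → write ., move right, go to A
A | 00..[0]...   read 0 → write ., move right, go to A
A | 00...[.]..   read . → write ., move right, go to D
D | 00....[.].   read . → write 0, move right, go to C
C | 00....0[.]   read . → write 1, move left, go to D
D | 00....[0]1   read 0 → write ., move left, go to B
B | 00...[.].1   read . → write 0, move left, go to D
D | 00..[.]0.1   read . → write 0, move right, go to C
C | 00..0[0].1   read 0 → write 0, move right, go to C
C | 00..00[.]1   read . → write 1, move left, go to D
D | 00..0[0]11   read 0 → write ., move left, go to B
B | 00..[0].11
The non-blank tape span at halt is 00..0.11.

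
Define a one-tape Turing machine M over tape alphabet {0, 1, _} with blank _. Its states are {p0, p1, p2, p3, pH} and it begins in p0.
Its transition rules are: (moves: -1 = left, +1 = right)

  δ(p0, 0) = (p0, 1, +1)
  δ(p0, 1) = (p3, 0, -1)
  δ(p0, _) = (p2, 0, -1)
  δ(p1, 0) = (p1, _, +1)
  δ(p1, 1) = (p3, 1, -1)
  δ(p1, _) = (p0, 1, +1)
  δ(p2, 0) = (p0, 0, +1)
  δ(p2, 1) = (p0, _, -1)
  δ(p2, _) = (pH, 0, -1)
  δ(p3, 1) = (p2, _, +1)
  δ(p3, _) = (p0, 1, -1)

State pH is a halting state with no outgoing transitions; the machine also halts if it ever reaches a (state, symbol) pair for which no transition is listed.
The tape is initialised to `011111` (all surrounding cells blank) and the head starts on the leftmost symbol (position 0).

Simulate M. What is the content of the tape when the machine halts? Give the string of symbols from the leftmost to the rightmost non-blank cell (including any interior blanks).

00111

state=p0 head=0 tape=[0]11111   (p0,0)→(p0,1,+1)
state=p0 head=1 tape=1[1]1111   (p0,1)→(p3,0,-1)
state=p3 head=0 tape=[1]01111   (p3,1)→(p2,_,+1)
state=p2 head=1 tape=_[0]1111   (p2,0)→(p0,0,+1)
state=p0 head=2 tape=_0[1]111   (p0,1)→(p3,0,-1)
state=p3 head=1 tape=_[0]0111
The non-blank tape span at halt is 00111.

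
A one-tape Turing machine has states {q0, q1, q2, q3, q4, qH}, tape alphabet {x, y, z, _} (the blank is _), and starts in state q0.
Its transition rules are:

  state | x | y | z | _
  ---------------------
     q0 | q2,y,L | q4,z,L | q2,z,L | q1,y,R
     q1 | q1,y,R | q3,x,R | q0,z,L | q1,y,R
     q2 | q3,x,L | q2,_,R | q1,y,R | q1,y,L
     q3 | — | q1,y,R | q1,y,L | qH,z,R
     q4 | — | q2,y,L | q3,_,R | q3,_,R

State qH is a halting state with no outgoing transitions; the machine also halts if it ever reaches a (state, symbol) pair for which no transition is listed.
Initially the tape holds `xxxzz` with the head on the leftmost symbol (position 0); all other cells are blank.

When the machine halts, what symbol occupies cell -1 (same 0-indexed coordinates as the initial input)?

x

state=q0 head=0 tape=__[x]xxzz__   (q0,x)→(q2,y,L)
state=q2 head=-1 tape=_[_]yxxzz__   (q2,_)→(q1,y,L)
state=q1 head=-2 tape=[_]yyxxzz__   (q1,_)→(q1,y,R)
state=q1 head=-1 tape=y[y]yxxzz__   (q1,y)→(q3,x,R)
state=q3 head=0 tape=yx[y]xxzz__   (q3,y)→(q1,y,R)
state=q1 head=1 tape=yxy[x]xzz__   (q1,x)→(q1,y,R)
state=q1 head=2 tape=yxyy[x]zz__   (q1,x)→(q1,y,R)
state=q1 head=3 tape=yxyyy[z]z__   (q1,z)→(q0,z,L)
state=q0 head=2 tape=yxyy[y]zz__   (q0,y)→(q4,z,L)
state=q4 head=1 tape=yxy[y]zzz__   (q4,y)→(q2,y,L)
state=q2 head=0 tape=yx[y]yzzz__   (q2,y)→(q2,_,R)
state=q2 head=1 tape=yx_[y]zzz__   (q2,y)→(q2,_,R)
state=q2 head=2 tape=yx__[z]zz__   (q2,z)→(q1,y,R)
state=q1 head=3 tape=yx__y[z]z__   (q1,z)→(q0,z,L)
state=q0 head=2 tape=yx__[y]zz__   (q0,y)→(q4,z,L)
state=q4 head=1 tape=yx_[_]zzz__   (q4,_)→(q3,_,R)
state=q3 head=2 tape=yx__[z]zz__   (q3,z)→(q1,y,L)
state=q1 head=1 tape=yx_[_]yzz__   (q1,_)→(q1,y,R)
state=q1 head=2 tape=yx_y[y]zz__   (q1,y)→(q3,x,R)
state=q3 head=3 tape=yx_yx[z]z__   (q3,z)→(q1,y,L)
state=q1 head=2 tape=yx_y[x]yz__   (q1,x)→(q1,y,R)
state=q1 head=3 tape=yx_yy[y]z__   (q1,y)→(q3,x,R)
state=q3 head=4 tape=yx_yyx[z]__   (q3,z)→(q1,y,L)
state=q1 head=3 tape=yx_yy[x]y__   (q1,x)→(q1,y,R)
state=q1 head=4 tape=yx_yyy[y]__   (q1,y)→(q3,x,R)
state=q3 head=5 tape=yx_yyyx[_]_   (q3,_)→(qH,z,R)
state=qH head=6 tape=yx_yyyxz[_]
Cell -1 holds x when M halts.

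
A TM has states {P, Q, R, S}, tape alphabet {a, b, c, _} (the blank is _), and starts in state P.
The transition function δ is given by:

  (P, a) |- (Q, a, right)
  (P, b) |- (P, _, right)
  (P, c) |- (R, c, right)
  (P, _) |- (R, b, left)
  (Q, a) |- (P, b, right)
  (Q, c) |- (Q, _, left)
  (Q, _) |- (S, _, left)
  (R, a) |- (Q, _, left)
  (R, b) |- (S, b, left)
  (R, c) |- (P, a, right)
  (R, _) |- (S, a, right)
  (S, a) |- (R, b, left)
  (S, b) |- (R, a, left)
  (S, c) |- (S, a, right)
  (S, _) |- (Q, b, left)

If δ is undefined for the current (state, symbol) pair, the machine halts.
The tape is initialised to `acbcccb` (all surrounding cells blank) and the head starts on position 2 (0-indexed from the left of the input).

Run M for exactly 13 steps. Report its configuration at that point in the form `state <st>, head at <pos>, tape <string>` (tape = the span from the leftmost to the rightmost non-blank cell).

state R, head at 3, tape ac_aaba

state=P head=2 tape=ac[b]cccb   (P,b)→(P,_,right)
state=P head=3 tape=ac_[c]ccb   (P,c)→(R,c,right)
state=R head=4 tape=ac_c[c]cb   (R,c)→(P,a,right)
state=P head=5 tape=ac_ca[c]b   (P,c)→(R,c,right)
state=R head=6 tape=ac_cac[b]   (R,b)→(S,b,left)
state=S head=5 tape=ac_ca[c]b   (S,c)→(S,a,right)
state=S head=6 tape=ac_caa[b]   (S,b)→(R,a,left)
state=R head=5 tape=ac_ca[a]a   (R,a)→(Q,_,left)
state=Q head=4 tape=ac_c[a]_a   (Q,a)→(P,b,right)
state=P head=5 tape=ac_cb[_]a   (P,_)→(R,b,left)
state=R head=4 tape=ac_c[b]ba   (R,b)→(S,b,left)
state=S head=3 tape=ac_[c]bba   (S,c)→(S,a,right)
state=S head=4 tape=ac_a[b]ba   (S,b)→(R,a,left)
state=R head=3 tape=ac_[a]aba
After 13 steps: state R, head at 3, tape ac_aaba.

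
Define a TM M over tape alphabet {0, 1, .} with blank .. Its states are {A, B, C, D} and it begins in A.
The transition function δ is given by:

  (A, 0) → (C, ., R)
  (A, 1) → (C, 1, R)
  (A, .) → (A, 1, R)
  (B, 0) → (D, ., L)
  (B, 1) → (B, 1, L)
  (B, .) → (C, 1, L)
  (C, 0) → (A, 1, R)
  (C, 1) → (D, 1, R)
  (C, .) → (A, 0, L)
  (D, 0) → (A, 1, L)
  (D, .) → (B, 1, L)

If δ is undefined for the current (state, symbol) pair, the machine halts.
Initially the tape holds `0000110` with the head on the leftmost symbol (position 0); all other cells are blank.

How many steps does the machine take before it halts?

16

A | [0]000110.   read 0 → write ., move R, go to C
C | .[0]00110.   read 0 → write 1, move R, go to A
A | .1[0]0110.   read 0 → write ., move R, go to C
C | .1.[0]110.   read 0 → write 1, move R, go to A
A | .1.1[1]10.   read 1 → write 1, move R, go to C
C | .1.11[1]0.   read 1 → write 1, move R, go to D
D | .1.111[0].   read 0 → write 1, move L, go to A
A | .1.11[1]1.   read 1 → write 1, move R, go to C
C | .1.111[1].   read 1 → write 1, move R, go to D
D | .1.1111[.]   read . → write 1, move L, go to B
B | .1.111[1]1   read 1 → write 1, move L, go to B
B | .1.11[1]11   read 1 → write 1, move L, go to B
B | .1.1[1]111   read 1 → write 1, move L, go to B
B | .1.[1]1111   read 1 → write 1, move L, go to B
B | .1[.]11111   read . → write 1, move L, go to C
C | .[1]111111   read 1 → write 1, move R, go to D
D | .1[1]11111
M halts after 16 transitions.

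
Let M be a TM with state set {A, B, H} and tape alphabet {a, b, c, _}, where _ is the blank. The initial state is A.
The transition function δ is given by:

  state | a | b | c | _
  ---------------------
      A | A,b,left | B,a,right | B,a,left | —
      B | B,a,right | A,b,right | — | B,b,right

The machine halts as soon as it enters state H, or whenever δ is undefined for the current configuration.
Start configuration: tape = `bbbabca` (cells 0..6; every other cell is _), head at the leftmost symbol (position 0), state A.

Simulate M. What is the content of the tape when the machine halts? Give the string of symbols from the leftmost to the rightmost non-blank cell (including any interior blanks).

abaaaab

A | [b]bbabca_   read b → write a, move right, go to B
B | a[b]babca_   read b → write b, move right, go to A
A | ab[b]abca_   read b → write a, move right, go to B
B | aba[a]bca_   read a → write a, move right, go to B
B | abaa[b]ca_   read b → write b, move right, go to A
A | abaab[c]a_   read c → write a, move left, go to B
B | abaa[b]aa_   read b → write b, move right, go to A
A | abaab[a]a_   read a → write b, move left, go to A
A | abaa[b]ba_   read b → write a, move right, go to B
B | abaaa[b]a_   read b → write b, move right, go to A
A | abaaab[a]_   read a → write b, move left, go to A
A | abaaa[b]b_   read b → write a, move right, go to B
B | abaaaa[b]_   read b → write b, move right, go to A
A | abaaaab[_]
The non-blank tape span at halt is abaaaab.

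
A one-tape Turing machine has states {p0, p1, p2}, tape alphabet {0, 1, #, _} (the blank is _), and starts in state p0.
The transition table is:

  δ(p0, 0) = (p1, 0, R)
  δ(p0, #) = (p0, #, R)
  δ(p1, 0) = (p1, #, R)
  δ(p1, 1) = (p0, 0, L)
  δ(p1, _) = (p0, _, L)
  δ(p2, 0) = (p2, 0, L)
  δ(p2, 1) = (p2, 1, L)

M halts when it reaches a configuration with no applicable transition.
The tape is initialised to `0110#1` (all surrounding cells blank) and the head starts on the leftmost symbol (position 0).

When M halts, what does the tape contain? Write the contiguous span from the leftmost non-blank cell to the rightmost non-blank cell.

p0 | [0]110#1   read 0 → write 0, move R, go to p1
p1 | 0[1]10#1   read 1 → write 0, move L, go to p0
p0 | [0]010#1   read 0 → write 0, move R, go to p1
p1 | 0[0]10#1   read 0 → write #, move R, go to p1
p1 | 0#[1]0#1   read 1 → write 0, move L, go to p0
p0 | 0[#]00#1   read # → write #, move R, go to p0
p0 | 0#[0]0#1   read 0 → write 0, move R, go to p1
p1 | 0#0[0]#1   read 0 → write #, move R, go to p1
p1 | 0#0#[#]1
The non-blank tape span at halt is 0#0##1.

0#0##1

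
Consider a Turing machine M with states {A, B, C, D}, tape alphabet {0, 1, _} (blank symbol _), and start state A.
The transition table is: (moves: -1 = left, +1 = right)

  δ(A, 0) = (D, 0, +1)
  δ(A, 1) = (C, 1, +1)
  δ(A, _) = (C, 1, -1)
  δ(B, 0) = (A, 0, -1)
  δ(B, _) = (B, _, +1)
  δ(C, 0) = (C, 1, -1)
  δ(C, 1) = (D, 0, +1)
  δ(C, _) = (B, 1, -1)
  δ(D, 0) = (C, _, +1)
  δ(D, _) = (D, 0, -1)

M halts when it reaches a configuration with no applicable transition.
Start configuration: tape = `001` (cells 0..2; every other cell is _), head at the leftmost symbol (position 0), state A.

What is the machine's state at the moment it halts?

A | [0]01_   read 0 → write 0, move +1, go to D
D | 0[0]1_   read 0 → write _, move +1, go to C
C | 0_[1]_   read 1 → write 0, move +1, go to D
D | 0_0[_]   read _ → write 0, move -1, go to D
D | 0_[0]0   read 0 → write _, move +1, go to C
C | 0__[0]   read 0 → write 1, move -1, go to C
C | 0_[_]1   read _ → write 1, move -1, go to B
B | 0[_]11   read _ → write _, move +1, go to B
B | 0_[1]1
No transition is defined for (B, 1); M halts in state B.

B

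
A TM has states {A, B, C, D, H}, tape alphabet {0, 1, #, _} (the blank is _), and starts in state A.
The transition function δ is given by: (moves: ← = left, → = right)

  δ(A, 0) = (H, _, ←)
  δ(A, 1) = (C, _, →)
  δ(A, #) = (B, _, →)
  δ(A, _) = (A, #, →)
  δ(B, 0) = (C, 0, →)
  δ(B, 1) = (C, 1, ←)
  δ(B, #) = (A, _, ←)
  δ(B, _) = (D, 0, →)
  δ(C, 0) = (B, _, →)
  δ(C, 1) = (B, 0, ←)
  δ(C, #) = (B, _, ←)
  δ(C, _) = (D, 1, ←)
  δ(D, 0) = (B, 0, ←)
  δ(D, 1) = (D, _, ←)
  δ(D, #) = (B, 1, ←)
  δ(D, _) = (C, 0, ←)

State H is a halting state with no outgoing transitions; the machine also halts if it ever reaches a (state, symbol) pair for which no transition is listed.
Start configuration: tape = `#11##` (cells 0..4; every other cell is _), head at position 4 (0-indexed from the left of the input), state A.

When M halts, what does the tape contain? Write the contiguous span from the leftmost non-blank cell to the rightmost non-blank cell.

##_010111

A | _#11#[#]___   read # → write _, move →, go to B
B | _#11#_[_]__   read _ → write 0, move →, go to D
D | _#11#_0[_]_   read _ → write 0, move ←, go to C
C | _#11#_[0]0_   read 0 → write _, move →, go to B
B | _#11#__[0]_   read 0 → write 0, move →, go to C
C | _#11#__0[_]   read _ → write 1, move ←, go to D
D | _#11#__[0]1   read 0 → write 0, move ←, go to B
B | _#11#_[_]01   read _ → write 0, move →, go to D
D | _#11#_0[0]1   read 0 → write 0, move ←, go to B
B | _#11#_[0]01   read 0 → write 0, move →, go to C
C | _#11#_0[0]1   read 0 → write _, move →, go to B
B | _#11#_0_[1]   read 1 → write 1, move ←, go to C
C | _#11#_0[_]1   read _ → write 1, move ←, go to D
D | _#11#_[0]11   read 0 → write 0, move ←, go to B
B | _#11#[_]011   read _ → write 0, move →, go to D
D | _#11#0[0]11   read 0 → write 0, move ←, go to B
B | _#11#[0]011   read 0 → write 0, move →, go to C
C | _#11#0[0]11   read 0 → write _, move →, go to B
B | _#11#0_[1]1   read 1 → write 1, move ←, go to C
C | _#11#0[_]11   read _ → write 1, move ←, go to D
D | _#11#[0]111   read 0 → write 0, move ←, go to B
B | _#11[#]0111   read # → write _, move ←, go to A
A | _#1[1]_0111   read 1 → write _, move →, go to C
C | _#1_[_]0111   read _ → write 1, move ←, go to D
D | _#1[_]10111   read _ → write 0, move ←, go to C
C | _#[1]010111   read 1 → write 0, move ←, go to B
B | _[#]0010111   read # → write _, move ←, go to A
A | [_]_0010111   read _ → write #, move →, go to A
A | #[_]0010111   read _ → write #, move →, go to A
A | ##[0]010111   read 0 → write _, move ←, go to H
H | #[#]_010111
The non-blank tape span at halt is ##_010111.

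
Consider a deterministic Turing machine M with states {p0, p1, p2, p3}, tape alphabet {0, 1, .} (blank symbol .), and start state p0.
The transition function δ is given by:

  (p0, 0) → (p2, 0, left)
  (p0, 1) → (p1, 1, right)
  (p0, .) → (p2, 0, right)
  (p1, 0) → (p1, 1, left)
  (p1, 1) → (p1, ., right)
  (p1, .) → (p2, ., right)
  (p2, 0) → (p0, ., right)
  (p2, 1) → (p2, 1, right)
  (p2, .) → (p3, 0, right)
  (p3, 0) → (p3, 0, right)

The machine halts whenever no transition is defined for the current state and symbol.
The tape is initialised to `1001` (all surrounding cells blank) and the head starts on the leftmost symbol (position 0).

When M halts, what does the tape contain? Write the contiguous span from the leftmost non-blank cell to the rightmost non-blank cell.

p0 | [1]001..   read 1 → write 1, move right, go to p1
p1 | 1[0]01..   read 0 → write 1, move left, go to p1
p1 | [1]101..   read 1 → write ., move right, go to p1
p1 | .[1]01..   read 1 → write ., move right, go to p1
p1 | ..[0]1..   read 0 → write 1, move left, go to p1
p1 | .[.]11..   read . → write ., move right, go to p2
p2 | ..[1]1..   read 1 → write 1, move right, go to p2
p2 | ..1[1]..   read 1 → write 1, move right, go to p2
p2 | ..11[.].   read . → write 0, move right, go to p3
p3 | ..110[.]
The non-blank tape span at halt is 110.

110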